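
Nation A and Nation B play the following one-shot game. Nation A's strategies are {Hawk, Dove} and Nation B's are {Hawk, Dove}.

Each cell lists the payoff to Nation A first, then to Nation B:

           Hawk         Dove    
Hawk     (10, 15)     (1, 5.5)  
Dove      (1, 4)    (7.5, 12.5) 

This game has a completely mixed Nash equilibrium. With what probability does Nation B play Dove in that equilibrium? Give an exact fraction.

18/31

Let y be the probability that Nation B plays Hawk. In a completely mixed equilibrium, Nation A must be indifferent between Hawk and Dove.
Nation A's expected payoff from Hawk is 10y + (1−y); from Dove it is y + 7.5(1−y).
Setting these equal: 9y + 1 = −6.5y + 7.5, so y = 13/31.
Therefore Nation B plays Dove with probability 1 − 13/31 = 18/31.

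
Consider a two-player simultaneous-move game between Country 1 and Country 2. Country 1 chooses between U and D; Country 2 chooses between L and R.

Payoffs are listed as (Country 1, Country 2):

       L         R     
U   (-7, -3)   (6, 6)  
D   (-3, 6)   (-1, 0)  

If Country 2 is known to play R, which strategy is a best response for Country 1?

Against R, Country 1 earns 6 from U and -1 from D.
So U is the best response.

U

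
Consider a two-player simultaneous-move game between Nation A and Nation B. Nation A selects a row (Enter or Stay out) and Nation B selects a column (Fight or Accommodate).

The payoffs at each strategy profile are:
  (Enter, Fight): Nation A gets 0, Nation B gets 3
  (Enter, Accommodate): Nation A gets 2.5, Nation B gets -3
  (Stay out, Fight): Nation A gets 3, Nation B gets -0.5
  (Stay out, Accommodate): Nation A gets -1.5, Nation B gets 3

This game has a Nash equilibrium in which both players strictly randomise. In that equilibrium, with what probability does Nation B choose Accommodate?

Let y be the probability that Nation B plays Fight. In a completely mixed equilibrium, Nation A must be indifferent between Enter and Stay out.
Nation A's expected payoff from Enter is 2.5(1−y); from Stay out it is 3y − 1.5(1−y).
Setting these equal: −2.5y + 2.5 = 4.5y − 1.5, so y = 4/7.
Therefore Nation B plays Accommodate with probability 1 − 4/7 = 3/7.

3/7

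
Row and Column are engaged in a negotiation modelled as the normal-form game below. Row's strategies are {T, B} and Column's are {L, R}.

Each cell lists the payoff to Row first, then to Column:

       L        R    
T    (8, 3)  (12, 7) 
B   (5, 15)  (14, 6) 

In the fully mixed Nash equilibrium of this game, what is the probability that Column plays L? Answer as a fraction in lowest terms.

Let q be the probability that Column plays L. In a completely mixed equilibrium, Row must be indifferent between T and B.
Row's expected payoff from T is 8q + 12(1−q); from B it is 5q + 14(1−q).
Setting these equal: −4q + 12 = −9q + 14, so q = 2/5.

2/5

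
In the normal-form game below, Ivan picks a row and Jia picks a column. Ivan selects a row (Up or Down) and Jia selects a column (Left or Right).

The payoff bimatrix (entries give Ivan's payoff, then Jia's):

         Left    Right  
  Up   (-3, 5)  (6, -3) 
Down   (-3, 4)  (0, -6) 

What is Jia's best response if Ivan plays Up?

Left

Against Up, Jia earns 5 from Left and -3 from Right.
So Left is the best response.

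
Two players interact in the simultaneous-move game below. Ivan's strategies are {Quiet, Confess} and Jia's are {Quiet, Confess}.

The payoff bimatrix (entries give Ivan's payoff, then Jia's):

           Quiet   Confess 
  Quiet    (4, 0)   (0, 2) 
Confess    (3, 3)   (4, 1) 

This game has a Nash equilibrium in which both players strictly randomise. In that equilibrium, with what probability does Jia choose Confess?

1/5

Let y be the probability that Jia plays Quiet. In a completely mixed equilibrium, Ivan must be indifferent between Quiet and Confess.
Ivan's expected payoff from Quiet is 4y; from Confess it is 3y + 4(1−y).
Setting these equal: 4y = −y + 4, so y = 4/5.
Therefore Jia plays Confess with probability 1 − 4/5 = 1/5.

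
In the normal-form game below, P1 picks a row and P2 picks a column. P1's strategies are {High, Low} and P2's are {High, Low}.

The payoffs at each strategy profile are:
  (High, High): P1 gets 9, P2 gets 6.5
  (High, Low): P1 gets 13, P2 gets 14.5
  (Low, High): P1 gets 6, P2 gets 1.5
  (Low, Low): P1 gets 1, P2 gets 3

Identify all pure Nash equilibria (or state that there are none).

(High, High): P2 prefers Low (14.5 > 6.5) — not an equilibrium.
(High, Low): P1 gets 13 ≥ 1 from Low, and P2 gets 14.5 ≥ 6.5 from High — Nash equilibrium.
(Low, High): P1 prefers High (9 > 6); P2 prefers Low (3 > 1.5) — not an equilibrium.
(Low, Low): P1 prefers High (13 > 1) — not an equilibrium.

(High, Low)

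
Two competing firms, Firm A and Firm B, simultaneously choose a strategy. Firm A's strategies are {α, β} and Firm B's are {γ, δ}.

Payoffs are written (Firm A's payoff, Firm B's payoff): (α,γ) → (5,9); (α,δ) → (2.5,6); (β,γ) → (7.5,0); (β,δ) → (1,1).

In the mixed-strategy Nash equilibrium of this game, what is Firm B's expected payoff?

First find x, the probability Firm A plays α, from Firm B's indifference between γ and δ: 9x = 6x + (1−x), giving x = 1/4.
Since Firm B is indifferent in equilibrium, Firm B's expected payoff equals the payoff from either column against (1/4, 3/4). Using γ: 9(1/4) = 9/4.

9/4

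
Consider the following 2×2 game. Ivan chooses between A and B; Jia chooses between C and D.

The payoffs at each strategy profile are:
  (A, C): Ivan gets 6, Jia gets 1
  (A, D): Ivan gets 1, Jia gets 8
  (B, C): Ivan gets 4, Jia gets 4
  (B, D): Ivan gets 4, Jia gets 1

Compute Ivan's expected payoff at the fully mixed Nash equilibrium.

4

First find q, the probability Jia plays C, from Ivan's indifference between A and B: 6q + (1−q) = 4q + 4(1−q), giving q = 3/5.
Since Ivan is indifferent in equilibrium, Ivan's expected payoff equals the payoff from either row against (3/5, 2/5). Using A: 6(3/5) + (2/5) = 4.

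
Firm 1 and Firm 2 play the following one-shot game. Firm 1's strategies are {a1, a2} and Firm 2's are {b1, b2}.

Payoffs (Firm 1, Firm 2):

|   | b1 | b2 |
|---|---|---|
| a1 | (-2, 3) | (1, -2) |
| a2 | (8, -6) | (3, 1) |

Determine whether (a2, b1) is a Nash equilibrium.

At (a2, b1), Firm 1 earns 8; switching to a1 would give -2, so Firm 1 has no profitable deviation.
Firm 2 earns -6; switching to b2 would give 1, so Firm 2 would deviate.
Since at least one player can profitably deviate, this is not a Nash equilibrium.

No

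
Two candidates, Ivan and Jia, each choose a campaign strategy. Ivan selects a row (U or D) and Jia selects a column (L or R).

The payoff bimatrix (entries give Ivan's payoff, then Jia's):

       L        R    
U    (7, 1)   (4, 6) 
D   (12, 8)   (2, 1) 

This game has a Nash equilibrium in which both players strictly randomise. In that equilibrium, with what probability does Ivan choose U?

Let x be the probability that Ivan plays U. In a completely mixed equilibrium, Jia must be indifferent between L and R.
Jia's expected payoff from L is x + 8(1−x); from R it is 6x + (1−x).
Setting these equal: −7x + 8 = 5x + 1, so x = 7/12.

7/12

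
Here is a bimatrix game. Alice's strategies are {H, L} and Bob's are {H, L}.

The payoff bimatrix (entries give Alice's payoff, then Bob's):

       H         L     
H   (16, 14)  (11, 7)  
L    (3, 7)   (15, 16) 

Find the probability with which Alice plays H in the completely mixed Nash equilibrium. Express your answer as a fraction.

9/16

Let r be the probability that Alice plays H. In a completely mixed equilibrium, Bob must be indifferent between H and L.
Bob's expected payoff from H is 14r + 7(1−r); from L it is 7r + 16(1−r).
Setting these equal: 7r + 7 = −9r + 16, so r = 9/16.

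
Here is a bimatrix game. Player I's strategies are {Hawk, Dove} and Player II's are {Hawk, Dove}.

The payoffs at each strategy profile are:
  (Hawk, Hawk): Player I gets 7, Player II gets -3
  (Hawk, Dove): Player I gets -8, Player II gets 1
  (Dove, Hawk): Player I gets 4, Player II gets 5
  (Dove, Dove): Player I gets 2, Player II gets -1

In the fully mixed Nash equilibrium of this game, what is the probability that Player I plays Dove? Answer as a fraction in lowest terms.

Let r be the probability that Player I plays Hawk. In a completely mixed equilibrium, Player II must be indifferent between Hawk and Dove.
Player II's expected payoff from Hawk is −3r + 5(1−r); from Dove it is r − (1−r).
Setting these equal: −8r + 5 = 2r − 1, so r = 3/5.
Therefore Player I plays Dove with probability 1 − 3/5 = 2/5.

2/5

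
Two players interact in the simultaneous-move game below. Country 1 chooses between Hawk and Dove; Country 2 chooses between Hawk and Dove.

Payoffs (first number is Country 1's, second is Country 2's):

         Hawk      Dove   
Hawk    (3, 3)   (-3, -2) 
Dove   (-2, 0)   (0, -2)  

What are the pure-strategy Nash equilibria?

(Hawk, Hawk): Country 1 gets 3 ≥ -2 from Dove, and Country 2 gets 3 ≥ -2 from Dove — Nash equilibrium.
(Hawk, Dove): Country 1 prefers Dove (0 > -3); Country 2 prefers Hawk (3 > -2) — not an equilibrium.
(Dove, Hawk): Country 1 prefers Hawk (3 > -2) — not an equilibrium.
(Dove, Dove): Country 2 prefers Hawk (0 > -2) — not an equilibrium.

(Hawk, Hawk)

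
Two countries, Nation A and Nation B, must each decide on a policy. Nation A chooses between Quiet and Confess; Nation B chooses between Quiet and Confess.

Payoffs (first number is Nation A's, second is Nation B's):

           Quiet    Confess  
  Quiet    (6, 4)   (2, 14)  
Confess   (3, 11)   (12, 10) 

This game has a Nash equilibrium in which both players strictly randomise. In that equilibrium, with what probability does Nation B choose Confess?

3/13

Let c be the probability that Nation B plays Quiet. In a completely mixed equilibrium, Nation A must be indifferent between Quiet and Confess.
Nation A's expected payoff from Quiet is 6c + 2(1−c); from Confess it is 3c + 12(1−c).
Setting these equal: 4c + 2 = −9c + 12, so c = 10/13.
Therefore Nation B plays Confess with probability 1 − 10/13 = 3/13.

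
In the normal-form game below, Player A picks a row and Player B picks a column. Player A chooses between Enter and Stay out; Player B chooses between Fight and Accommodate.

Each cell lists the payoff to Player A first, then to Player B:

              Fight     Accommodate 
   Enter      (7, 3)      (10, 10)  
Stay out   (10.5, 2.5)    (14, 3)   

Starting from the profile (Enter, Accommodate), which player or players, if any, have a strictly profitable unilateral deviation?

Player A at (Enter, Accommodate) earns 10; deviating to Stay out yields 14 — a strict improvement.
Player B earns 10; deviating to Fight yields 3 — not better.
Only Player A has a strictly profitable deviation.

Player A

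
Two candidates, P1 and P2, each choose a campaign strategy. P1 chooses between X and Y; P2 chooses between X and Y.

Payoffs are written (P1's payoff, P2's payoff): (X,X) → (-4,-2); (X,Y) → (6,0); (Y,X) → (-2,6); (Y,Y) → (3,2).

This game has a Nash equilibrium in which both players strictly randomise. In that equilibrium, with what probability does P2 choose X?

Let q be the probability that P2 plays X. In a completely mixed equilibrium, P1 must be indifferent between X and Y.
P1's expected payoff from X is −4q + 6(1−q); from Y it is −2q + 3(1−q).
Setting these equal: −10q + 6 = −5q + 3, so q = 3/5.

3/5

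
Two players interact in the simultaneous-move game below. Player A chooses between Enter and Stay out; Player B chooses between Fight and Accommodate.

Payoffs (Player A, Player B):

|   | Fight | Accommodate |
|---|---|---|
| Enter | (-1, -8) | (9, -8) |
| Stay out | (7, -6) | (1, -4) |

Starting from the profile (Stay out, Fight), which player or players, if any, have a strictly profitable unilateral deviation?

Player B

Player A at (Stay out, Fight) earns 7; deviating to Enter yields -1 — not better.
Player B earns -6; deviating to Accommodate yields -4 — a strict improvement.
Only Player B has a strictly profitable deviation.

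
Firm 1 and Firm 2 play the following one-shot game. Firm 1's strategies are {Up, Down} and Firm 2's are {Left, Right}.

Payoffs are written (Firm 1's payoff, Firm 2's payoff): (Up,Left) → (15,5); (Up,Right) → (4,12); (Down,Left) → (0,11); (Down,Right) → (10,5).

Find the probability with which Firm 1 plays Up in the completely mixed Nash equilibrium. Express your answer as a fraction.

Let x be the probability that Firm 1 plays Up. In a completely mixed equilibrium, Firm 2 must be indifferent between Left and Right.
Firm 2's expected payoff from Left is 5x + 11(1−x); from Right it is 12x + 5(1−x).
Setting these equal: −6x + 11 = 7x + 5, so x = 6/13.

6/13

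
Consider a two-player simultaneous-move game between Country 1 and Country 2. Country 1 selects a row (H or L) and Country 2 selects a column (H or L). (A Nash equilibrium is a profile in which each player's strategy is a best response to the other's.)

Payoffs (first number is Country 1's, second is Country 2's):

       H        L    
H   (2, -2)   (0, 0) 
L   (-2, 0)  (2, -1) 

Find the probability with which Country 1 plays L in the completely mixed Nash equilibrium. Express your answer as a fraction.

Let x be the probability that Country 1 plays H. In a completely mixed equilibrium, Country 2 must be indifferent between H and L.
Country 2's expected payoff from H is −2x; from L it is −(1−x).
Setting these equal: −2x = x − 1, so x = 1/3.
Therefore Country 1 plays L with probability 1 − 1/3 = 2/3.

2/3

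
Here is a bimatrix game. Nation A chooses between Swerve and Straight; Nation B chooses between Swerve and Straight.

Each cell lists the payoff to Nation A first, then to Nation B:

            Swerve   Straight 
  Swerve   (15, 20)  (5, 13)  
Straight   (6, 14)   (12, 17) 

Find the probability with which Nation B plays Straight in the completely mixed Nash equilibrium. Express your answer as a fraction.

Let q be the probability that Nation B plays Swerve. In a completely mixed equilibrium, Nation A must be indifferent between Swerve and Straight.
Nation A's expected payoff from Swerve is 15q + 5(1−q); from Straight it is 6q + 12(1−q).
Setting these equal: 10q + 5 = −6q + 12, so q = 7/16.
Therefore Nation B plays Straight with probability 1 − 7/16 = 9/16.

9/16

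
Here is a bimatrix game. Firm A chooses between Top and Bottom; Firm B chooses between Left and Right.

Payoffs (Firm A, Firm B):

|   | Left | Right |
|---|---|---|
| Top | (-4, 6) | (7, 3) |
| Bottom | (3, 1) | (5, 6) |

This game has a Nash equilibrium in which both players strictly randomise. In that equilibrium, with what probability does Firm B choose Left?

Let q be the probability that Firm B plays Left. In a completely mixed equilibrium, Firm A must be indifferent between Top and Bottom.
Firm A's expected payoff from Top is −4q + 7(1−q); from Bottom it is 3q + 5(1−q).
Setting these equal: −11q + 7 = −2q + 5, so q = 2/9.

2/9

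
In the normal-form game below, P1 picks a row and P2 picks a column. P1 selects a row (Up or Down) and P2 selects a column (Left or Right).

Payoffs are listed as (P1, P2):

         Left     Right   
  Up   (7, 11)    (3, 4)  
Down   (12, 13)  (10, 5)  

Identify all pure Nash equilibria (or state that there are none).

(Down, Left)

(Up, Left): P1 prefers Down (12 > 7) — not an equilibrium.
(Up, Right): P1 prefers Down (10 > 3); P2 prefers Left (11 > 4) — not an equilibrium.
(Down, Left): P1 gets 12 ≥ 7 from Up, and P2 gets 13 ≥ 5 from Right — Nash equilibrium.
(Down, Right): P2 prefers Left (13 > 5) — not an equilibrium.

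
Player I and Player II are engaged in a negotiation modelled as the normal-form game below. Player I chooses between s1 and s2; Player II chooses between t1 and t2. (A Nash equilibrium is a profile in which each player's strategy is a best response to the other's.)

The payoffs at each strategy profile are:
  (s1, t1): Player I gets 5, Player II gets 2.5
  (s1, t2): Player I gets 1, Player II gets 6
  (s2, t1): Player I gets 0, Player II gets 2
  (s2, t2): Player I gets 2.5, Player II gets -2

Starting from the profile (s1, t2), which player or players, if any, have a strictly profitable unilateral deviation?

Player I at (s1, t2) earns 1; deviating to s2 yields 2.5 — a strict improvement.
Player II earns 6; deviating to t1 yields 2.5 — not better.
Only Player I has a strictly profitable deviation.

Player I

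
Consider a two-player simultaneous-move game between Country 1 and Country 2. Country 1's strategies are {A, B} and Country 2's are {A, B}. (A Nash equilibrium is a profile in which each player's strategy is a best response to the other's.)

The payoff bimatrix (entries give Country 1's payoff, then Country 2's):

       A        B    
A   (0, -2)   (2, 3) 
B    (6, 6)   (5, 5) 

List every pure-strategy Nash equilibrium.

(A, A): Country 1 prefers B (6 > 0); Country 2 prefers B (3 > -2) — not an equilibrium.
(A, B): Country 1 prefers B (5 > 2) — not an equilibrium.
(B, A): Country 1 gets 6 ≥ 0 from A, and Country 2 gets 6 ≥ 5 from B — Nash equilibrium.
(B, B): Country 2 prefers A (6 > 5) — not an equilibrium.

(B, A)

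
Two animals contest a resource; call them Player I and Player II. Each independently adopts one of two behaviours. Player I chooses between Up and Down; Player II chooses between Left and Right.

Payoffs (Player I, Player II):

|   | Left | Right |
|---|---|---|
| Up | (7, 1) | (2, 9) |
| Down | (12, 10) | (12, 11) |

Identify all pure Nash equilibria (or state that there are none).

(Up, Left): Player I prefers Down (12 > 7); Player II prefers Right (9 > 1) — not an equilibrium.
(Up, Right): Player I prefers Down (12 > 2) — not an equilibrium.
(Down, Left): Player II prefers Right (11 > 10) — not an equilibrium.
(Down, Right): Player I gets 12 ≥ 2 from Up, and Player II gets 11 ≥ 10 from Left — Nash equilibrium.

(Down, Right)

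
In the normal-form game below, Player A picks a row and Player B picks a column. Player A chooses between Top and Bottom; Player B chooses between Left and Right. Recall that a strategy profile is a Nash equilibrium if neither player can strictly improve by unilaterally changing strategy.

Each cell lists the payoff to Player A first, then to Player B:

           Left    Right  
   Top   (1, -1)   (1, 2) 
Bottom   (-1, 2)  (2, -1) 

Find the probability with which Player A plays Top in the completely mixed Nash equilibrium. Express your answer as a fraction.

1/2

Let r be the probability that Player A plays Top. In a completely mixed equilibrium, Player B must be indifferent between Left and Right.
Player B's expected payoff from Left is −r + 2(1−r); from Right it is 2r − (1−r).
Setting these equal: −3r + 2 = 3r − 1, so r = 1/2.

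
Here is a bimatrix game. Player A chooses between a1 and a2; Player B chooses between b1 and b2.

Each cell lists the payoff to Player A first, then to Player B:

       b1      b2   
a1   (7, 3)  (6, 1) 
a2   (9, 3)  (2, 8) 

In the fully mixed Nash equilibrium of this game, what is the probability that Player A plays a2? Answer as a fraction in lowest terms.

2/7

Let x be the probability that Player A plays a1. In a completely mixed equilibrium, Player B must be indifferent between b1 and b2.
Player B's expected payoff from b1 is 3x + 3(1−x); from b2 it is x + 8(1−x).
Setting these equal: 3 = −7x + 8, so x = 5/7.
Therefore Player A plays a2 with probability 1 − 5/7 = 2/7.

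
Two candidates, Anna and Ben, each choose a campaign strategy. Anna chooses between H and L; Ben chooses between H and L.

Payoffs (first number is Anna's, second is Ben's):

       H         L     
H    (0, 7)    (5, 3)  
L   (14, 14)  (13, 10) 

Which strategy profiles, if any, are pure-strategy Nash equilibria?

(H, H): Anna prefers L (14 > 0) — not an equilibrium.
(H, L): Anna prefers L (13 > 5); Ben prefers H (7 > 3) — not an equilibrium.
(L, H): Anna gets 14 ≥ 0 from H, and Ben gets 14 ≥ 10 from L — Nash equilibrium.
(L, L): Ben prefers H (14 > 10) — not an equilibrium.

(L, H)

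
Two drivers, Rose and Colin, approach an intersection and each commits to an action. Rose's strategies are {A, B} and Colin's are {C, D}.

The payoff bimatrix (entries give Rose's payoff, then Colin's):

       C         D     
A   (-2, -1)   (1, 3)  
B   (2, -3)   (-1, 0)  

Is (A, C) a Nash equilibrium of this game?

No

At (A, C), Rose earns -2; switching to B would give 2, so Rose would deviate.
Colin earns -1; switching to D would give 3, so Colin would deviate.
Since at least one player can profitably deviate, this is not a Nash equilibrium.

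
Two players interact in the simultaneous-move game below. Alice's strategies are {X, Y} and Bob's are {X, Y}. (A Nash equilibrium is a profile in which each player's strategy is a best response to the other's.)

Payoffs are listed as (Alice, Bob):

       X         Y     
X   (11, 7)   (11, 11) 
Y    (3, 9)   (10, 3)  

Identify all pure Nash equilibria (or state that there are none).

(X, Y)

(X, X): Bob prefers Y (11 > 7) — not an equilibrium.
(X, Y): Alice gets 11 ≥ 10 from Y, and Bob gets 11 ≥ 7 from X — Nash equilibrium.
(Y, X): Alice prefers X (11 > 3) — not an equilibrium.
(Y, Y): Alice prefers X (11 > 10); Bob prefers X (9 > 3) — not an equilibrium.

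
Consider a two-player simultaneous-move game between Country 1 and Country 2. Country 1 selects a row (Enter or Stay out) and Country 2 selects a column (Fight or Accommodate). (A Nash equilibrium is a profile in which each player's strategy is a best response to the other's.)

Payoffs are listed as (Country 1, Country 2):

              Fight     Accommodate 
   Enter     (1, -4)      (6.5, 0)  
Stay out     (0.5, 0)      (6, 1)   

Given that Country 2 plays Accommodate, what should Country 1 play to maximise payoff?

Against Accommodate, Country 1 earns 6.5 from Enter and 6 from Stay out.
So Enter is the best response.

Enter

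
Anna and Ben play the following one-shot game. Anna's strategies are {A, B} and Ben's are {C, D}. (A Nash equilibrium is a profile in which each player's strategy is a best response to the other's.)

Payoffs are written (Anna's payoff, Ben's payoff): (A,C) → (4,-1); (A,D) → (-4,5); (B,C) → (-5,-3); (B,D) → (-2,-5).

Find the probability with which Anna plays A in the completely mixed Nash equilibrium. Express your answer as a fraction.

Let x be the probability that Anna plays A. In a completely mixed equilibrium, Ben must be indifferent between C and D.
Ben's expected payoff from C is −x − 3(1−x); from D it is 5x − 5(1−x).
Setting these equal: 2x − 3 = 10x − 5, so x = 1/4.

1/4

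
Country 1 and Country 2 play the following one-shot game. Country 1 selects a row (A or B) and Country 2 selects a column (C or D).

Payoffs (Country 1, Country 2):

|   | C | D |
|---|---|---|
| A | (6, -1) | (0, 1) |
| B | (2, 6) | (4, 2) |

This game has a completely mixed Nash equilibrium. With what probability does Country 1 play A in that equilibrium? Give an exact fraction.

Let x be the probability that Country 1 plays A. In a completely mixed equilibrium, Country 2 must be indifferent between C and D.
Country 2's expected payoff from C is −x + 6(1−x); from D it is x + 2(1−x).
Setting these equal: −7x + 6 = −x + 2, so x = 2/3.

2/3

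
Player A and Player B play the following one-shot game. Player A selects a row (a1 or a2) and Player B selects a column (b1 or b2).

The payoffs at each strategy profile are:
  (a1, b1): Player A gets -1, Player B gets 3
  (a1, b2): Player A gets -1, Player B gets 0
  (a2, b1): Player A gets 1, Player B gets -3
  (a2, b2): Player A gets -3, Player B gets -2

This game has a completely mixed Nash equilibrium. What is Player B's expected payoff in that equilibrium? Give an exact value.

First find x, the probability Player A plays a1, from Player B's indifference between b1 and b2: 3x − 3(1−x) = −2(1−x), giving x = 1/4.
Since Player B is indifferent in equilibrium, Player B's expected payoff equals the payoff from either column against (1/4, 3/4). Using b1: 3(1/4) − 3(3/4) = -3/2.

-3/2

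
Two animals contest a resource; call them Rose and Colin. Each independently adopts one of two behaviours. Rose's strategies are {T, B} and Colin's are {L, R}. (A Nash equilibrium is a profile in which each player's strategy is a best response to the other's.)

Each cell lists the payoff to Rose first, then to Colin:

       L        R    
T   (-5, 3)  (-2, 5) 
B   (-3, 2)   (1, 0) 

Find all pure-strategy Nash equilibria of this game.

(T, L): Rose prefers B (-3 > -5); Colin prefers R (5 > 3) — not an equilibrium.
(T, R): Rose prefers B (1 > -2) — not an equilibrium.
(B, L): Rose gets -3 ≥ -5 from T, and Colin gets 2 ≥ 0 from R — Nash equilibrium.
(B, R): Colin prefers L (2 > 0) — not an equilibrium.

(B, L)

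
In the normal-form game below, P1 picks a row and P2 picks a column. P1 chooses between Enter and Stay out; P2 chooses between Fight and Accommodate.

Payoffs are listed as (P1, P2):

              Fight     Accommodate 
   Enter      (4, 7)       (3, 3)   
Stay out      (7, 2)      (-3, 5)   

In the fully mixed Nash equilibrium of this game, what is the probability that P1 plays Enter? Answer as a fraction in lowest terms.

3/7

Let p be the probability that P1 plays Enter. In a completely mixed equilibrium, P2 must be indifferent between Fight and Accommodate.
P2's expected payoff from Fight is 7p + 2(1−p); from Accommodate it is 3p + 5(1−p).
Setting these equal: 5p + 2 = −2p + 5, so p = 3/7.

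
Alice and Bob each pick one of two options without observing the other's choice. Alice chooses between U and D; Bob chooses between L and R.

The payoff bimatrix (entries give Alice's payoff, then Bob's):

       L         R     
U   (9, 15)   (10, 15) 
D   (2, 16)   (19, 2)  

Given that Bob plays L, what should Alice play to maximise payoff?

U

Against L, Alice earns 9 from U and 2 from D.
So U is the best response.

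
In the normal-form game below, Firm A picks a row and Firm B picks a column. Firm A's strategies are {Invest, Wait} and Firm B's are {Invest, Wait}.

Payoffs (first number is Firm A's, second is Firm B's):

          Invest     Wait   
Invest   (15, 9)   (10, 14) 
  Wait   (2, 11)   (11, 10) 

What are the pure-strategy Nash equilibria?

none

(Invest, Invest): Firm B prefers Wait (14 > 9) — not an equilibrium.
(Invest, Wait): Firm A prefers Wait (11 > 10) — not an equilibrium.
(Wait, Invest): Firm A prefers Invest (15 > 2) — not an equilibrium.
(Wait, Wait): Firm B prefers Invest (11 > 10) — not an equilibrium.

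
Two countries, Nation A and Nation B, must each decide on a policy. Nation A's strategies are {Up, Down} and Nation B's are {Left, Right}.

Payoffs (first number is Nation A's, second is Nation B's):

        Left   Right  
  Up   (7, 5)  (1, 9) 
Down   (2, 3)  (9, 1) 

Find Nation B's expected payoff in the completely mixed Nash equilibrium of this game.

11/3

First find p, the probability Nation A plays Up, from Nation B's indifference between Left and Right: 5p + 3(1−p) = 9p + (1−p), giving p = 1/3.
Since Nation B is indifferent in equilibrium, Nation B's expected payoff equals the payoff from either column against (1/3, 2/3). Using Left: 5(1/3) + 3(2/3) = 11/3.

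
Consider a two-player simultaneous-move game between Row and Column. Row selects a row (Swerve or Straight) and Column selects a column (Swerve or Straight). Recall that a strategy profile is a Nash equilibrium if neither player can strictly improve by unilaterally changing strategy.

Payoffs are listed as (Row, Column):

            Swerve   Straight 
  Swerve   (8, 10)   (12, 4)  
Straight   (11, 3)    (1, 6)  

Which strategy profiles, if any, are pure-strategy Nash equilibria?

none

(Swerve, Swerve): Row prefers Straight (11 > 8) — not an equilibrium.
(Swerve, Straight): Column prefers Swerve (10 > 4) — not an equilibrium.
(Straight, Swerve): Column prefers Straight (6 > 3) — not an equilibrium.
(Straight, Straight): Row prefers Swerve (12 > 1) — not an equilibrium.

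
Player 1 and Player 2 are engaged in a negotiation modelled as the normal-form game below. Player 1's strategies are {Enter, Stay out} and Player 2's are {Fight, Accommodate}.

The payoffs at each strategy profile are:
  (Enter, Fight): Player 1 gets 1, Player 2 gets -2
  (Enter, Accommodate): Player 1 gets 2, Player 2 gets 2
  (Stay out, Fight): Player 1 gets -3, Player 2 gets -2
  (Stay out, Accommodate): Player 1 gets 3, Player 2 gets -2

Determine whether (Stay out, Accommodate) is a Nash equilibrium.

Yes

At (Stay out, Accommodate), Player 1 earns 3; switching to Enter would give 2, so Player 1 has no profitable deviation.
Player 2 earns -2; switching to Fight would give -2, so Player 2 has no profitable deviation.
Neither player can gain by a unilateral deviation, so this profile is a Nash equilibrium.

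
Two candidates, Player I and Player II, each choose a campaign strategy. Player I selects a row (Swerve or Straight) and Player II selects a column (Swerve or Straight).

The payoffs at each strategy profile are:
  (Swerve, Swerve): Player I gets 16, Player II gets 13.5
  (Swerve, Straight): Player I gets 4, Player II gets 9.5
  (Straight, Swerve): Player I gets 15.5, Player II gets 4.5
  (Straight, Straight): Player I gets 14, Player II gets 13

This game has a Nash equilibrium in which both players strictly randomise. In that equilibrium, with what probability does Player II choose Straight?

1/21

Let q be the probability that Player II plays Swerve. In a completely mixed equilibrium, Player I must be indifferent between Swerve and Straight.
Player I's expected payoff from Swerve is 16q + 4(1−q); from Straight it is 15.5q + 14(1−q).
Setting these equal: 12q + 4 = 1.5q + 14, so q = 20/21.
Therefore Player II plays Straight with probability 1 − 20/21 = 1/21.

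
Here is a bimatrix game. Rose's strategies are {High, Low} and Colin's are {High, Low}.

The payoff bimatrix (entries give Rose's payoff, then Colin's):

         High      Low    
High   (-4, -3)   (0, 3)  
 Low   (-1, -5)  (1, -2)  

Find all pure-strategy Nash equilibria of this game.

(Low, Low)

(High, High): Rose prefers Low (-1 > -4); Colin prefers Low (3 > -3) — not an equilibrium.
(High, Low): Rose prefers Low (1 > 0) — not an equilibrium.
(Low, High): Colin prefers Low (-2 > -5) — not an equilibrium.
(Low, Low): Rose gets 1 ≥ 0 from High, and Colin gets -2 ≥ -5 from High — Nash equilibrium.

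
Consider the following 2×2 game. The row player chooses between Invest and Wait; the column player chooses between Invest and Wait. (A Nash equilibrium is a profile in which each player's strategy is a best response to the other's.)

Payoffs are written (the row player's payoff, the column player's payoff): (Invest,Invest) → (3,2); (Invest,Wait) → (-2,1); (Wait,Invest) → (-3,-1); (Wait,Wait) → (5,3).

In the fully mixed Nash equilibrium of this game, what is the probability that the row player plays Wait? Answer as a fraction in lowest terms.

Let x be the probability that the row player plays Invest. In a completely mixed equilibrium, the column player must be indifferent between Invest and Wait.
The column player's expected payoff from Invest is 2x − (1−x); from Wait it is x + 3(1−x).
Setting these equal: 3x − 1 = −2x + 3, so x = 4/5.
Therefore the row player plays Wait with probability 1 − 4/5 = 1/5.

1/5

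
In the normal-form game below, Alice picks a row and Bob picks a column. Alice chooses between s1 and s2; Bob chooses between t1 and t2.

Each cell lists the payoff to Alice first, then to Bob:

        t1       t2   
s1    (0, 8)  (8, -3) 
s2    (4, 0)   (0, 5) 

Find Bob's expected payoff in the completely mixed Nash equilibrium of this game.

5/2

First find x, the probability Alice plays s1, from Bob's indifference between t1 and t2: 8x = −3x + 5(1−x), giving x = 5/16.
Since Bob is indifferent in equilibrium, Bob's expected payoff equals the payoff from either column against (5/16, 11/16). Using t1: 8(5/16) = 5/2.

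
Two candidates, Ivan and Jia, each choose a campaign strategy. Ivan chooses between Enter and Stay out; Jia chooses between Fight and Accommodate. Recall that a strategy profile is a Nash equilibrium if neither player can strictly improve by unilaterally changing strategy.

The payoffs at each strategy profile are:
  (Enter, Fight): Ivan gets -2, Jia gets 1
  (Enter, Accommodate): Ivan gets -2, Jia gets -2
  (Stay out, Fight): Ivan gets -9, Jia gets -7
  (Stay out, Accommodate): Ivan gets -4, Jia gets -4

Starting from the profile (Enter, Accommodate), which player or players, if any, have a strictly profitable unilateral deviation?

Ivan at (Enter, Accommodate) earns -2; deviating to Stay out yields -4 — not better.
Jia earns -2; deviating to Fight yields 1 — a strict improvement.
Only Jia has a strictly profitable deviation.

Jia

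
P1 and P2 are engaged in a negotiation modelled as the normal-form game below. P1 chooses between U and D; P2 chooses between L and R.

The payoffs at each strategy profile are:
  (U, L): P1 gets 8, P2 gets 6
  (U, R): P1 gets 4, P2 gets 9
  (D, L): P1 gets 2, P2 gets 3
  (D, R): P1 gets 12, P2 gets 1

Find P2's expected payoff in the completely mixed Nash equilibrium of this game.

First find x, the probability P1 plays U, from P2's indifference between L and R: 6x + 3(1−x) = 9x + (1−x), giving x = 2/5.
Since P2 is indifferent in equilibrium, P2's expected payoff equals the payoff from either column against (2/5, 3/5). Using L: 6(2/5) + 3(3/5) = 21/5.

21/5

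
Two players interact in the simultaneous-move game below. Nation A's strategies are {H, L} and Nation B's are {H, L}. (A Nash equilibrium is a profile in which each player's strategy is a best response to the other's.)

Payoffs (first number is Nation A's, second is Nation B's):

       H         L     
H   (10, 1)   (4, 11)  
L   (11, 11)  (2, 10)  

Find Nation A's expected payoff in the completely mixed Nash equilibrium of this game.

8

First find q, the probability Nation B plays H, from Nation A's indifference between H and L: 10q + 4(1−q) = 11q + 2(1−q), giving q = 2/3.
Since Nation A is indifferent in equilibrium, Nation A's expected payoff equals the payoff from either row against (2/3, 1/3). Using H: 10(2/3) + 4(1/3) = 8.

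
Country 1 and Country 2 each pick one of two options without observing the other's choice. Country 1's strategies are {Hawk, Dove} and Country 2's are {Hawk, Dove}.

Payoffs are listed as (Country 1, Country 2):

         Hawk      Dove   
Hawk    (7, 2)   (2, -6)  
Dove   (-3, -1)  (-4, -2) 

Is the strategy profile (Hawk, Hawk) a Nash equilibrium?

Yes

At (Hawk, Hawk), Country 1 earns 7; switching to Dove would give -3, so Country 1 has no profitable deviation.
Country 2 earns 2; switching to Dove would give -6, so Country 2 has no profitable deviation.
Neither player can gain by a unilateral deviation, so this profile is a Nash equilibrium.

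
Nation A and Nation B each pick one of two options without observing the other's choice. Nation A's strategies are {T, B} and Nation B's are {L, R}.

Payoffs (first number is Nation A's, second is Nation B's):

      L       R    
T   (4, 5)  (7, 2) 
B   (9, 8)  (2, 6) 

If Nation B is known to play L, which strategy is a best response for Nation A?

Against L, Nation A earns 4 from T and 9 from B.
So B is the best response.

B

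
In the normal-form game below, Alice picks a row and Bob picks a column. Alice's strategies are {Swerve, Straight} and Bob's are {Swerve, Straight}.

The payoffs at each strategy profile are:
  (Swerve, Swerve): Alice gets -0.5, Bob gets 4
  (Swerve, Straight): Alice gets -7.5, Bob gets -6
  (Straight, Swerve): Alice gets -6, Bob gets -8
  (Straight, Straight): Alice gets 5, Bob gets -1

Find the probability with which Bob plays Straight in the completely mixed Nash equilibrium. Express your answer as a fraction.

Let q be the probability that Bob plays Swerve. In a completely mixed equilibrium, Alice must be indifferent between Swerve and Straight.
Alice's expected payoff from Swerve is −0.5q − 7.5(1−q); from Straight it is −6q + 5(1−q).
Setting these equal: 7q − 7.5 = −11q + 5, so q = 25/36.
Therefore Bob plays Straight with probability 1 − 25/36 = 11/36.

11/36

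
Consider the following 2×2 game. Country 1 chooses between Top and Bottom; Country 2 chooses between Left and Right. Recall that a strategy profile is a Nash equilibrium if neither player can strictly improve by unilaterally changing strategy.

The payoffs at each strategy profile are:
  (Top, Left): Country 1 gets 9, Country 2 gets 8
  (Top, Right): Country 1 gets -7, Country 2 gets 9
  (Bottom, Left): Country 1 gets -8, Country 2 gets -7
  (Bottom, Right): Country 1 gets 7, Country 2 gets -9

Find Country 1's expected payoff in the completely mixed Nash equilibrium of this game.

First find y, the probability Country 2 plays Left, from Country 1's indifference between Top and Bottom: 9y − 7(1−y) = −8y + 7(1−y), giving y = 14/31.
Since Country 1 is indifferent in equilibrium, Country 1's expected payoff equals the payoff from either row against (14/31, 17/31). Using Top: 9(14/31) − 7(17/31) = 7/31.

7/31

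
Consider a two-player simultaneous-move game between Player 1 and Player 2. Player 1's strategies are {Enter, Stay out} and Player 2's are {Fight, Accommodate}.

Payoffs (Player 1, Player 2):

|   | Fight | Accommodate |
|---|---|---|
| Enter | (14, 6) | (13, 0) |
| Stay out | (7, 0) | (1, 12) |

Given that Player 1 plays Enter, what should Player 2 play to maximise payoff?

Against Enter, Player 2 earns 6 from Fight and 0 from Accommodate.
So Fight is the best response.

Fight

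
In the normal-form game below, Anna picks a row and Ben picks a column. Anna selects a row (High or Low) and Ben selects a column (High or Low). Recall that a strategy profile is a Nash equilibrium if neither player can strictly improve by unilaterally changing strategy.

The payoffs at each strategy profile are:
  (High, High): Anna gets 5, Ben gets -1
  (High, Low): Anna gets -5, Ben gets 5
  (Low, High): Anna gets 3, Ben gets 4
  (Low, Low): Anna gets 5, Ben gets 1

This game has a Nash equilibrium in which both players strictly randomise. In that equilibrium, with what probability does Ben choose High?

Let q be the probability that Ben plays High. In a completely mixed equilibrium, Anna must be indifferent between High and Low.
Anna's expected payoff from High is 5q − 5(1−q); from Low it is 3q + 5(1−q).
Setting these equal: 10q − 5 = −2q + 5, so q = 5/6.

5/6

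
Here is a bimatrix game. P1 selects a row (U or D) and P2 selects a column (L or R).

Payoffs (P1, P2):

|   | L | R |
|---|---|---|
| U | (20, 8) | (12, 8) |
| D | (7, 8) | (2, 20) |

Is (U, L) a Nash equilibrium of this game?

At (U, L), P1 earns 20; switching to D would give 7, so P1 has no profitable deviation.
P2 earns 8; switching to R would give 8, so P2 has no profitable deviation.
Neither player can gain by a unilateral deviation, so this profile is a Nash equilibrium.

Yes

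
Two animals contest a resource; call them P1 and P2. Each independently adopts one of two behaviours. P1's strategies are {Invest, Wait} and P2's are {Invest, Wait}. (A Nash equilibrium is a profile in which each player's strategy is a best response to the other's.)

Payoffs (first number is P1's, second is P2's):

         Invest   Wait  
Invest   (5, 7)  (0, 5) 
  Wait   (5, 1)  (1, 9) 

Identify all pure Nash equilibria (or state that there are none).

(Invest, Invest): P1 gets 5 ≥ 5 from Wait, and P2 gets 7 ≥ 5 from Wait — Nash equilibrium.
(Invest, Wait): P1 prefers Wait (1 > 0); P2 prefers Invest (7 > 5) — not an equilibrium.
(Wait, Invest): P2 prefers Wait (9 > 1) — not an equilibrium.
(Wait, Wait): P1 gets 1 ≥ 0 from Invest, and P2 gets 9 ≥ 1 from Invest — Nash equilibrium.

(Invest, Invest) and (Wait, Wait)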